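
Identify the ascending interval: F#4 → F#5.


Reasoning:
Letter names: F → F spans 8 letter names → an octave
Semitones: F#4 → F#5 = 12 half-steps
An octave of 12 semitones is a perfect octave
= perfect octave


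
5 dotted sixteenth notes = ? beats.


Base sixteenth note = 1/4 beats
Dot 1 adds half the previous value: +1/8
One dotted sixteenth = 1/4 + 1/8 = 3/8
5 of them = 5 × 3/8 = 15/8
= 15/8 beats


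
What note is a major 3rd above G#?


Step by step:
A 3rd spans 3 letter names, so from G we land on B
A major 3rd = 4 semitones above G#
Spell B at that pitch: B#
= B#


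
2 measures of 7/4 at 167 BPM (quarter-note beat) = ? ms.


Step by step:
Quarter-note beat duration = 60000 / 167 ms
Beats per measure (7/4) = 7
One measure = 7 × 60000 / 167 = 420000 / 167 ms
2 measures = 2 × 420000 / 167 = 840000 / 167
= 5029.9 ms


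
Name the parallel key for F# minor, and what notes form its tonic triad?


Parallel keys share the same tonic but differ in mode
F# minor → parallel is F# major
Tonic triad of F# major = F# A# C#
= F# major; triad = F# A# C#


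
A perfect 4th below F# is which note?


A 4th spans 4 letter names, so from F we land on C
A perfect 4th = 5 semitones below F#
Spell C at that pitch: C#
= C#


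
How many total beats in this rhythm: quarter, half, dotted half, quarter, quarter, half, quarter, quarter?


Solution.
Beat values:
  quarter = 1 beat
  half = 2 beats
  dotted half = 3 beats
  quarter = 1 beat
  quarter = 1 beat
  half = 2 beats
  quarter = 1 beat
  quarter = 1 beat
Sum = 1 + 2 + 3 + 1 + 1 + 2 + 1 + 1
= 12 beats


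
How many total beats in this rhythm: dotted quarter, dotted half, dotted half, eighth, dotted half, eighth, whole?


Beat values:
  dotted quarter = 1.5 beats
  dotted half = 3 beats
  dotted half = 3 beats
  eighth = 0.5 beats
  dotted half = 3 beats
  eighth = 0.5 beats
  whole = 4 beats
Sum = 1.5 + 3 + 3 + 0.5 + 3 + 0.5 + 4
= 15.5 beats


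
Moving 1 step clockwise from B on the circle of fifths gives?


Each clockwise step on the circle of fifths moves up a perfect 5th
From B: B → F#/Gb
= F#/Gb


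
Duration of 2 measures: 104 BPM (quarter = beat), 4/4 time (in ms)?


Step by step:
Quarter-note beat duration = 60000 / 104 ms
Beats per measure (4/4) = 4
One measure = 4 × 60000 / 104 = 240000 / 104 ms
2 measures = 2 × 240000 / 104 = 480000 / 104
= 4615.4 ms


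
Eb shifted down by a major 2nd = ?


Solution.
major 2nd: 2 letter names, 2 semitones
Letter: E - 1 → D
Pitch: Eb - 2 semitones, spelled as a D → Db
= Db


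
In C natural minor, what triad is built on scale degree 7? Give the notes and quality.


Solution.
C natural minor scale: C D Eb F G Ab Bb
Diatonic triad on degree 7 stacks scale notes 7, 2, 4: Bb D F
Bb→D = 4 semitones; Bb→F = 7 semitones → major triad
= Bb D F (major)


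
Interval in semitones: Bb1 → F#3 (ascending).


Absolute semitone position = octave×12 + chromatic position
Bb1: 1×12 + 10 = 22
F#3: 3×12 + 6 = 42
Difference = 42 - 22 = 20
= 20 semitones


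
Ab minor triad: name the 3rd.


Minor triad = root + minor 3rd (3 semitones) + perfect 5th (7 semitones)
A triad on Ab stacks thirds, so the chord tones use letter names A-C-E
Root: Ab
Minor 3rd above Ab: Cb
Perfect 5th above Ab: Eb
The 3rd = Cb


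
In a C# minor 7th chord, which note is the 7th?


Minor 7th chord = root + minor 3rd + perfect 5th + minor 7th
Seventh chords stack in thirds, so the letter names are C-E-G-B
Root: C#
Minor 3rd above C#: E
Perfect 5th above C#: G#
Minor 7th above C#: B
The 7th = B


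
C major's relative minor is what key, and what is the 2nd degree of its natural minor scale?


Working:
The relative minor shares the major's key signature and starts on its 6th degree
6th degree = a major 6th above the tonic; a major 6th above C is A
→ relative minor of C major is A minor
A natural minor scale: A B C D E F G
= A minor; 2nd degree = B


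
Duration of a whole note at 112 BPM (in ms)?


Working:
One quarter-note beat = 60000 / BPM = 60000 / 112 ms
Whole note = 4 × quarter note
Duration = 4 × 60000 / 112 = 240000 / 112
= 2142.9 ms


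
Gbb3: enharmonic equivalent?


Step by step:
Enharmonic notes sound the same pitch but are spelled with different letter names
Gbb and F name the same pitch class
= F3


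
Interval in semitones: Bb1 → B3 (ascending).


Reasoning:
Absolute semitone position = octave×12 + chromatic position
Bb1: 1×12 + 10 = 22
B3: 3×12 + 11 = 47
Difference = 47 - 22 = 25
= 25 semitones


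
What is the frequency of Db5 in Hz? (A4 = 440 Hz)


Reasoning:
f = 440 × 2^(n/12) where n = semitones from A4
Db5: 4 semitones from A4
f = 440 × 2^(4/12)
f = 554.37 Hz


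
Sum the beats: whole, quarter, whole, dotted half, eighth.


Beat values:
  whole = 4 beats
  quarter = 1 beat
  whole = 4 beats
  dotted half = 3 beats
  eighth = 0.5 beats
Sum = 4 + 1 + 4 + 3 + 0.5
= 12.5 beats


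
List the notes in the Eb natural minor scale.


Step by step:
Natural minor scale pattern: W-H-W-W-H-W-W (2-1-2-2-1-2-2 semitones)
Starting from Eb:
  Eb + 2 semitones → F
  F + 1 semitone → Gb
  Gb + 2 semitones → Ab
  Ab + 2 semitones → Bb
  Bb + 1 semitone → Cb
  Cb + 2 semitones → Db
  Db + 2 semitones → Eb
Scale = Eb F Gb Ab Bb Cb Db


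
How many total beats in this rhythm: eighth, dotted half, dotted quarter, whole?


Beat values:
  eighth = 0.5 beats
  dotted half = 3 beats
  dotted quarter = 1.5 beats
  whole = 4 beats
Sum = 0.5 + 3 + 1.5 + 4
= 9 beats


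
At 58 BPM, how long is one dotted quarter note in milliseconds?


Reasoning:
One quarter-note beat = 60000 / BPM = 60000 / 58 ms
Dotted quarter note = 3/2 × quarter note
Duration = 3/2 × 60000 / 58 = 90000 / 58
= 1551.7 ms


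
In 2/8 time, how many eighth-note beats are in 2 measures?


Reasoning:
Time signature 2/8: the bottom number 8 means the eighth note gets one count
The top number 2 means 2 eighth-note beats per measure
Total = 2 × 2 measures
= 4 eighth-note beats


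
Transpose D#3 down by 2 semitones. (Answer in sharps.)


Working:
D#3: chromatic position 3 in octave 3 → absolute = 3×12 + 3 = 39
Transpose down 2: 39 - 2 = 37
37 = 3×12 + 1 → C# in octave 3
Result = C#3


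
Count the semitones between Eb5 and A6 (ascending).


Reasoning:
Absolute semitone position = octave×12 + chromatic position
Eb5: 5×12 + 3 = 63
A6: 6×12 + 9 = 81
Difference = 81 - 63 = 18
= 18 semitones


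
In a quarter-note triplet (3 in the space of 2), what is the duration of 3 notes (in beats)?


Reasoning:
Triplet: 3 notes occupy the space of 2 quarter notes
Space = 2 × 1 = 2 beats
Each triplet note = 2 / 3 = 2/3 beats
3 notes = 3 × 2/3 = 2
= 2 beats


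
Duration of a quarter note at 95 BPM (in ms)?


Step by step:
One quarter-note beat = 60000 / BPM = 60000 / 95 ms
Duration = 60000 / 95
= 631.6 ms


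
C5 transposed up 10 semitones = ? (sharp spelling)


Let's work it out.
C5: chromatic position 0 in octave 5 → absolute = 5×12 + 0 = 60
Transpose up 10: 60 + 10 = 70
70 = 5×12 + 10 → A# in octave 5
Result = A#5


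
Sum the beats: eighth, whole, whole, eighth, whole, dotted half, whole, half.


Beat values:
  eighth = 0.5 beats
  whole = 4 beats
  whole = 4 beats
  eighth = 0.5 beats
  whole = 4 beats
  dotted half = 3 beats
  whole = 4 beats
  half = 2 beats
Sum = 0.5 + 4 + 4 + 0.5 + 4 + 3 + 4 + 2
= 22 beats


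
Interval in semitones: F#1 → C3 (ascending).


Solution.
Absolute semitone position = octave×12 + chromatic position
F#1: 1×12 + 6 = 18
C3: 3×12 + 0 = 36
Difference = 36 - 18 = 18
= 18 semitones


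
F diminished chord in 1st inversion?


Reasoning:
Root position: F Ab Cb
1st inversion: move root up an octave
Bass note: Ab
Notes (bottom to top) = Ab Cb F


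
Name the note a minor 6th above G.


Working:
A 6th spans 6 letter names, so from G we land on E
A minor 6th = 8 semitones above G
Spell E at that pitch: Eb
= Eb


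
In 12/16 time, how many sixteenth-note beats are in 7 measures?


Reasoning:
Time signature 12/16: the bottom number 16 means the sixteenth note gets one count
The top number 12 means 12 sixteenth-note beats per measure
Total = 12 × 7 measures
= 84 sixteenth-note beats


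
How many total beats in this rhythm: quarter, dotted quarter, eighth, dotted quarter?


Step by step:
Beat values:
  quarter = 1 beat
  dotted quarter = 1.5 beats
  eighth = 0.5 beats
  dotted quarter = 1.5 beats
Sum = 1 + 1.5 + 0.5 + 1.5
= 4.5 beats


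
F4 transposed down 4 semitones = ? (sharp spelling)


Step by step:
F4: chromatic position 5 in octave 4 → absolute = 4×12 + 5 = 53
Transpose down 4: 53 - 4 = 49
49 = 4×12 + 1 → C# in octave 4
Result = C#4


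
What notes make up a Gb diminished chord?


Diminished triad = root + minor 3rd (3 semitones) + diminished 5th (6 semitones)
A triad on Gb stacks thirds, so the chord tones use letter names G-B-D
Root: Gb
Minor 3rd above Gb: Bbb
Diminished 5th above Gb: Dbb
Chord = Gb Bbb Dbb


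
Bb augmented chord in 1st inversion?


Working:
Root position: Bb D F#
1st inversion: move root up an octave
Bass note: D
Notes (bottom to top) = D F# Bb


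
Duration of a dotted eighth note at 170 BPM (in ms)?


Solution.
One quarter-note beat = 60000 / BPM = 60000 / 170 ms
Dotted eighth note = 3/4 × quarter note
Duration = 3/4 × 60000 / 170 = 45000 / 170
= 264.7 ms


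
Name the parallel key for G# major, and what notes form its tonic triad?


Reasoning:
Parallel keys share the same tonic but differ in mode
G# major → parallel is G# minor
Tonic triad of G# minor = G# B D#
= G# minor; triad = G# B D#


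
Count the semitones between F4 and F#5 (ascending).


Absolute semitone position = octave×12 + chromatic position
F4: 4×12 + 5 = 53
F#5: 5×12 + 6 = 66
Difference = 66 - 53 = 13
= 13 semitones


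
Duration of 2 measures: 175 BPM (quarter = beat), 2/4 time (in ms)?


Let's work it out.
Quarter-note beat duration = 60000 / 175 ms
Beats per measure (2/4) = 2
One measure = 2 × 60000 / 175 = 120000 / 175 ms
2 measures = 2 × 120000 / 175 = 240000 / 175
= 1371.4 ms


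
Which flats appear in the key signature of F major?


Flat major keys: C(0), F(1), Bb(2), Eb(3), Ab(4), Db(5), Gb(6), Cb(7)
F major has 1 flat
Order of flats: Bb Eb Ab Db Gb Cb Fb → first 1: Bb
= Bb


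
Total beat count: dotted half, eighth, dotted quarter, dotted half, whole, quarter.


Step by step:
Beat values:
  dotted half = 3 beats
  eighth = 0.5 beats
  dotted quarter = 1.5 beats
  dotted half = 3 beats
  whole = 4 beats
  quarter = 1 beat
Sum = 3 + 0.5 + 1.5 + 3 + 4 + 1
= 13 beats


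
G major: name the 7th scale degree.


Major scale pattern: W-W-H-W-W-W-H (2-2-1-2-2-2-1 semitones)
Starting from G:
  G + 2 semitones → A
  A + 2 semitones → B
  B + 1 semitone → C
  C + 2 semitones → D
  D + 2 semitones → E
  E + 2 semitones → F#
  F# + 1 semitone → G
Scale: G A B C D E F#
Degree 7 = F#


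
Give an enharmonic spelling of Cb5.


Enharmonic notes sound the same pitch but are spelled with different letter names
Cb and B name the same pitch class
Octave numbers change at C, so Cb5 = B4
= B4


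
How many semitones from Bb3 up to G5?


Let's work it out.
Absolute semitone position = octave×12 + chromatic position
Bb3: 3×12 + 10 = 46
G5: 5×12 + 7 = 67
Difference = 67 - 46 = 21
= 21 semitones


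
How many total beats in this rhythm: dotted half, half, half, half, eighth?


Working:
Beat values:
  dotted half = 3 beats
  half = 2 beats
  half = 2 beats
  half = 2 beats
  eighth = 0.5 beats
Sum = 3 + 2 + 2 + 2 + 0.5
= 9.5 beats


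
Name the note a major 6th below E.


Solution.
A 6th spans 6 letter names, so from E we land on G
A major 6th = 9 semitones below E
Spell G at that pitch: G
= G


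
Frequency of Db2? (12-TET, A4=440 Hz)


Step by step:
f = 440 × 2^(n/12) where n = semitones from A4
Db2: -32 semitones from A4
f = 440 × 2^(-32/12)
f = 69.30 Hz


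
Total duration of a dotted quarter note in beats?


Let's work it out.
Base quarter note = 1 beat
Dot 1 adds half the previous value: +1/2
One dotted quarter = 1 + 1/2 = 3/2
= 3/2 beats


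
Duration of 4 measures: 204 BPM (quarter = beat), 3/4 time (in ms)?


Solution.
Quarter-note beat duration = 60000 / 204 ms
Beats per measure (3/4) = 3
One measure = 3 × 60000 / 204 = 180000 / 204 ms
4 measures = 4 × 180000 / 204 = 720000 / 204
= 3529.4 ms


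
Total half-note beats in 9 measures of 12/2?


Time signature 12/2: the bottom number 2 means the half note gets one count
The top number 12 means 12 half-note beats per measure
Total = 12 × 9 measures
= 108 half-note beats


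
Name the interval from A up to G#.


Letter names: A → G spans 7 letter names → a 7th
Semitones: A → G# = 11 half-steps
A 7th of 11 semitones is a major 7th
= major 7th


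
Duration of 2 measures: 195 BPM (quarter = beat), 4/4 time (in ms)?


Working:
Quarter-note beat duration = 60000 / 195 ms
Beats per measure (4/4) = 4
One measure = 4 × 60000 / 195 = 240000 / 195 ms
2 measures = 2 × 240000 / 195 = 480000 / 195
= 2461.5 ms


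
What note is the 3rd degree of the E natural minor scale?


Reasoning:
Natural minor scale pattern: W-H-W-W-H-W-W (2-1-2-2-1-2-2 semitones)
Starting from E:
  E + 2 semitones → F#
  F# + 1 semitone → G
  G + 2 semitones → A
  A + 2 semitones → B
  B + 1 semitone → C
  C + 2 semitones → D
  D + 2 semitones → E
Scale: E F# G A B C D
Degree 3 = G


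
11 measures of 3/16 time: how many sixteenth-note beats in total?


Time signature 3/16: the bottom number 16 means the sixteenth note gets one count
The top number 3 means 3 sixteenth-note beats per measure
Total = 3 × 11 measures
= 33 sixteenth-note beats


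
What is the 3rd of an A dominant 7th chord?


Dominant 7th chord = root + major 3rd + perfect 5th + minor 7th
Seventh chords stack in thirds, so the letter names are A-C-E-G
Root: A
Major 3rd above A: C#
Perfect 5th above A: E
Minor 7th above A: G
The 3rd = C#


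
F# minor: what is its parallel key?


Step by step:
Parallel keys share the same tonic but differ in mode
F# minor → parallel is F# major
= F# major


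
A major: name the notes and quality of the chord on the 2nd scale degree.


Solution.
A major scale: A B C# D E F# G#
Diatonic triad on degree 2 stacks scale notes 2, 4, 6: B D F#
B→D = 3 semitones; B→F# = 7 semitones → minor triad
= B D F# (minor)


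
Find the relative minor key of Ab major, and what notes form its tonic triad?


Let's work it out.
The relative minor shares the major's key signature and starts on its 6th degree
6th degree = a major 6th above the tonic; a major 6th above Ab is F
→ relative minor of Ab major is F minor
Tonic triad of F minor = root + minor 3rd + perfect 5th = F Ab C
= F minor; triad = F Ab C


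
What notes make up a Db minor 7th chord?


Reasoning:
Minor 7th chord = root + minor 3rd + perfect 5th + minor 7th
Seventh chords stack in thirds, so the letter names are D-F-A-C
Root: Db
Minor 3rd above Db: Fb
Perfect 5th above Db: Ab
Minor 7th above Db: Cb
Chord = Db Fb Ab Cb


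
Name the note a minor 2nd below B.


Solution.
A 2nd spans 2 letter names, so from B we land on A
A minor 2nd = 1 semitone below B
Spell A at that pitch: A#
= A#


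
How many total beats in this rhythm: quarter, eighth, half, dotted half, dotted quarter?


Working:
Beat values:
  quarter = 1 beat
  eighth = 0.5 beats
  half = 2 beats
  dotted half = 3 beats
  dotted quarter = 1.5 beats
Sum = 1 + 0.5 + 2 + 3 + 1.5
= 8 beats


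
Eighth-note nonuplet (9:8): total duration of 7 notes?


Working:
Nonuplet: 9 notes occupy the space of 8 eighth notes
Space = 8 × 1/2 = 4 beats
Each nonuplet note = 4 / 9 = 4/9 beats
7 notes = 7 × 4/9 = 28/9
= 28/9 beats


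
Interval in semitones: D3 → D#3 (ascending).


Let's work it out.
Absolute semitone position = octave×12 + chromatic position
D3: 3×12 + 2 = 38
D#3: 3×12 + 3 = 39
Difference = 39 - 38 = 1
= 1 semitone


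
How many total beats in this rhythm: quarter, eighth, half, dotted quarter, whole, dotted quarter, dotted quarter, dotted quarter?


Beat values:
  quarter = 1 beat
  eighth = 0.5 beats
  half = 2 beats
  dotted quarter = 1.5 beats
  whole = 4 beats
  dotted quarter = 1.5 beats
  dotted quarter = 1.5 beats
  dotted quarter = 1.5 beats
Sum = 1 + 0.5 + 2 + 1.5 + 4 + 1.5 + 1.5 + 1.5
= 13.5 beats


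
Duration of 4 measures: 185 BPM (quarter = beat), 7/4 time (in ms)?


Let's work it out.
Quarter-note beat duration = 60000 / 185 ms
Beats per measure (7/4) = 7
One measure = 7 × 60000 / 185 = 420000 / 185 ms
4 measures = 4 × 420000 / 185 = 1680000 / 185
= 9081.1 ms


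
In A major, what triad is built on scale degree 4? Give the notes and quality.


Working:
A major scale: A B C# D E F# G#
Diatonic triad on degree 4 stacks scale notes 4, 6, 1: D F# A
D→F# = 4 semitones; D→A = 7 semitones → major triad
= D F# A (major)


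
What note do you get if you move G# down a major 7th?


Step by step:
major 7th: 7 letter names, 11 semitones
Letter: G - 6 → A
Pitch: G# - 11 semitones, spelled as an A → A
= A


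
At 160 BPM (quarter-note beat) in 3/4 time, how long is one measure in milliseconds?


Let's work it out.
Quarter-note beat duration = 60000 / 160 ms
Beats per measure (3/4) = 3
One measure = 3 × 60000 / 160 = 180000 / 160 ms
= 1125.0 ms


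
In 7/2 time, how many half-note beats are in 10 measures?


Working:
Time signature 7/2: the bottom number 2 means the half note gets one count
The top number 7 means 7 half-note beats per measure
Total = 7 × 10 measures
= 70 half-note beats


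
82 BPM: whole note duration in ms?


One quarter-note beat = 60000 / BPM = 60000 / 82 ms
Whole note = 4 × quarter note
Duration = 4 × 60000 / 82 = 240000 / 82
= 2926.8 ms


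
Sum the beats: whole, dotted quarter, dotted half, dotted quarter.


Let's work it out.
Beat values:
  whole = 4 beats
  dotted quarter = 1.5 beats
  dotted half = 3 beats
  dotted quarter = 1.5 beats
Sum = 4 + 1.5 + 3 + 1.5
= 10 beats


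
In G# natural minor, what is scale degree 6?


Reasoning:
Natural minor scale pattern: W-H-W-W-H-W-W (2-1-2-2-1-2-2 semitones)
Starting from G#:
  G# + 2 semitones → A#
  A# + 1 semitone → B
  B + 2 semitones → C#
  C# + 2 semitones → D#
  D# + 1 semitone → E
  E + 2 semitones → F#
  F# + 2 semitones → G#
Scale: G# A# B C# D# E F#
Degree 6 = E


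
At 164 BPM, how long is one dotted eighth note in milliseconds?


Let's work it out.
One quarter-note beat = 60000 / BPM = 60000 / 164 ms
Dotted eighth note = 3/4 × quarter note
Duration = 3/4 × 60000 / 164 = 45000 / 164
= 274.4 ms


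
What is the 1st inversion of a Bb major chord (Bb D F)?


Reasoning:
Root position: Bb D F
1st inversion: move root up an octave
Bass note: D
Notes (bottom to top) = D F Bb


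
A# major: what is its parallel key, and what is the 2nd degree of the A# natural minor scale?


Working:
Parallel keys share the same tonic but differ in mode
A# major → parallel is A# minor
A# natural minor scale: A# B# C# D# E# F# G#
= A# minor; 2nd degree = B#


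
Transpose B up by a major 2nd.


Working:
major 2nd: 2 letter names, 2 semitones
Letter: B + 1 → C
Pitch: B + 2 semitones, spelled as a C → C#
= C#


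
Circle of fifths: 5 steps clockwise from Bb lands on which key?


Working:
Each clockwise step on the circle of fifths moves up a perfect 5th
From Bb: Bb → F → C → G → D → A
= A


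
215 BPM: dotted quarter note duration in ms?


Reasoning:
One quarter-note beat = 60000 / BPM = 60000 / 215 ms
Dotted quarter note = 3/2 × quarter note
Duration = 3/2 × 60000 / 215 = 90000 / 215
= 418.6 ms


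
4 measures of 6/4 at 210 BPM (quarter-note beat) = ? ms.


Let's work it out.
Quarter-note beat duration = 60000 / 210 ms
Beats per measure (6/4) = 6
One measure = 6 × 60000 / 210 = 360000 / 210 ms
4 measures = 4 × 360000 / 210 = 1440000 / 210
= 6857.1 ms


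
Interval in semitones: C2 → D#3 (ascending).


Solution.
Absolute semitone position = octave×12 + chromatic position
C2: 2×12 + 0 = 24
D#3: 3×12 + 3 = 39
Difference = 39 - 24 = 15
= 15 semitones


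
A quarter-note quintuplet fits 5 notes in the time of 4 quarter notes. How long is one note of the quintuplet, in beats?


Reasoning:
Quintuplet: 5 notes occupy the space of 4 quarter notes
Space = 4 × 1 = 4 beats
Each quintuplet note = 4 / 5 = 4/5 beats
= 4/5 beats


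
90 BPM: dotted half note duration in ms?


Step by step:
One quarter-note beat = 60000 / BPM = 60000 / 90 ms
Dotted half note = 3 × quarter note
Duration = 3 × 60000 / 90 = 180000 / 90
= 2000.0 ms


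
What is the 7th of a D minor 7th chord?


Minor 7th chord = root + minor 3rd + perfect 5th + minor 7th
Seventh chords stack in thirds, so the letter names are D-F-A-C
Root: D
Minor 3rd above D: F
Perfect 5th above D: A
Minor 7th above D: C
The 7th = C


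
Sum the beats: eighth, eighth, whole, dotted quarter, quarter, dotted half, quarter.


Beat values:
  eighth = 0.5 beats
  eighth = 0.5 beats
  whole = 4 beats
  dotted quarter = 1.5 beats
  quarter = 1 beat
  dotted half = 3 beats
  quarter = 1 beat
Sum = 0.5 + 0.5 + 4 + 1.5 + 1 + 3 + 1
= 11.5 beats


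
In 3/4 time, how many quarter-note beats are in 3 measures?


Let's work it out.
Time signature 3/4: the bottom number 4 means the quarter note gets one count
The top number 3 means 3 quarter-note beats per measure
Total = 3 × 3 measures
= 9 quarter-note beats


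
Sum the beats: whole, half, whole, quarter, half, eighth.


Reasoning:
Beat values:
  whole = 4 beats
  half = 2 beats
  whole = 4 beats
  quarter = 1 beat
  half = 2 beats
  eighth = 0.5 beats
Sum = 4 + 2 + 4 + 1 + 2 + 0.5
= 13.5 beats


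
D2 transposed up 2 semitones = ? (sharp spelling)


Solution.
D2: chromatic position 2 in octave 2 → absolute = 2×12 + 2 = 26
Transpose up 2: 26 + 2 = 28
28 = 2×12 + 4 → E in octave 2
Result = E2


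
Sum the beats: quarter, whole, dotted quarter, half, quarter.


Beat values:
  quarter = 1 beat
  whole = 4 beats
  dotted quarter = 1.5 beats
  half = 2 beats
  quarter = 1 beat
Sum = 1 + 4 + 1.5 + 2 + 1
= 9.5 beats


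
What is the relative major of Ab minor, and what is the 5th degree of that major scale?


Let's work it out.
The relative major shares the key signature and is a minor 3rd above the minor tonic
A minor 3rd above Ab is Cb
→ relative major of Ab minor is Cb major
Cb major scale: Cb Db Eb Fb Gb Ab Bb
= Cb major; 5th degree = Gb


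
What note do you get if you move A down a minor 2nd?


minor 2nd: 2 letter names, 1 semitones
Letter: A - 1 → G
Pitch: A - 1 semitones, spelled as a G → G#
= G#


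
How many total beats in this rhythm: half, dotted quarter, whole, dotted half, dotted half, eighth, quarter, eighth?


Let's work it out.
Beat values:
  half = 2 beats
  dotted quarter = 1.5 beats
  whole = 4 beats
  dotted half = 3 beats
  dotted half = 3 beats
  eighth = 0.5 beats
  quarter = 1 beat
  eighth = 0.5 beats
Sum = 2 + 1.5 + 4 + 3 + 3 + 0.5 + 1 + 0.5
= 15.5 beats


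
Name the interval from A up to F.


Solution.
Letter names: A → F spans 6 letter names → a 6th
Semitones: A → F = 8 half-steps
A 6th of 8 semitones is a minor 6th
= minor 6th


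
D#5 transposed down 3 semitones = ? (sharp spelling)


Solution.
D#5: chromatic position 3 in octave 5 → absolute = 5×12 + 3 = 63
Transpose down 3: 63 - 3 = 60
60 = 5×12 + 0 → C in octave 5
Result = C5


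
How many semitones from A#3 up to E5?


Absolute semitone position = octave×12 + chromatic position
A#3: 3×12 + 10 = 46
E5: 5×12 + 4 = 64
Difference = 64 - 46 = 18
= 18 semitones


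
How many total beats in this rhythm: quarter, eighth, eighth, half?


Working:
Beat values:
  quarter = 1 beat
  eighth = 0.5 beats
  eighth = 0.5 beats
  half = 2 beats
Sum = 1 + 0.5 + 0.5 + 2
= 4 beats


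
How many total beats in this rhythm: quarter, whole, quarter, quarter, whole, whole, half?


Beat values:
  quarter = 1 beat
  whole = 4 beats
  quarter = 1 beat
  quarter = 1 beat
  whole = 4 beats
  whole = 4 beats
  half = 2 beats
Sum = 1 + 4 + 1 + 1 + 4 + 4 + 2
= 17 beats


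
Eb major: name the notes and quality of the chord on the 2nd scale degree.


Working:
Eb major scale: Eb F G Ab Bb C D
Diatonic triad on degree 2 stacks scale notes 2, 4, 6: F Ab C
F→Ab = 3 semitones; F→C = 7 semitones → minor triad
= F Ab C (minor)


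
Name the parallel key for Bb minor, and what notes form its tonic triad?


Reasoning:
Parallel keys share the same tonic but differ in mode
Bb minor → parallel is Bb major
Tonic triad of Bb major = Bb D F
= Bb major; triad = Bb D F


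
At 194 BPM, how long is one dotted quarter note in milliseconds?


Working:
One quarter-note beat = 60000 / BPM = 60000 / 194 ms
Dotted quarter note = 3/2 × quarter note
Duration = 3/2 × 60000 / 194 = 90000 / 194
= 463.9 ms


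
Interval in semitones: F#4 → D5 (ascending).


Working:
Absolute semitone position = octave×12 + chromatic position
F#4: 4×12 + 6 = 54
D5: 5×12 + 2 = 62
Difference = 62 - 54 = 8
= 8 semitones


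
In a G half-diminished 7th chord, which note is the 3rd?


Half-diminished 7th chord = root + minor 3rd + diminished 5th + minor 7th
Seventh chords stack in thirds, so the letter names are G-B-D-F
Root: G
Minor 3rd above G: Bb
Diminished 5th above G: Db
Minor 7th above G: F
The 3rd = Bb


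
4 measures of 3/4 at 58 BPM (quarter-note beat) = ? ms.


Let's work it out.
Quarter-note beat duration = 60000 / 58 ms
Beats per measure (3/4) = 3
One measure = 3 × 60000 / 58 = 180000 / 58 ms
4 measures = 4 × 180000 / 58 = 720000 / 58
= 12413.8 ms


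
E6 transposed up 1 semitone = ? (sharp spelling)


Solution.
E6: chromatic position 4 in octave 6 → absolute = 6×12 + 4 = 76
Transpose up 1: 76 + 1 = 77
77 = 6×12 + 5 → F in octave 6
Result = F6


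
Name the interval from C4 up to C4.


Step by step:
Letter names: C → C spans 1 letter name → a unison
Semitones: C4 → C4 = 0 half-steps
A unison of 0 semitones is a perfect unison
= perfect unison


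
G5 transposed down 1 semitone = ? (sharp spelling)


Solution.
G5: chromatic position 7 in octave 5 → absolute = 5×12 + 7 = 67
Transpose down 1: 67 - 1 = 66
66 = 5×12 + 6 → F# in octave 5
Result = F#5


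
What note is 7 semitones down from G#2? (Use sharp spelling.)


Let's work it out.
G#2: chromatic position 8 in octave 2 → absolute = 2×12 + 8 = 32
Transpose down 7: 32 - 7 = 25
25 = 2×12 + 1 → C# in octave 2
Result = C#2


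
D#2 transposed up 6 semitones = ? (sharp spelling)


Solution.
D#2: chromatic position 3 in octave 2 → absolute = 2×12 + 3 = 27
Transpose up 6: 27 + 6 = 33
33 = 2×12 + 9 → A in octave 2
Result = A2


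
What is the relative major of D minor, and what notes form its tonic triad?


Reasoning:
The relative major shares the key signature and is a minor 3rd above the minor tonic
A minor 3rd above D is F
→ relative major of D minor is F major
Tonic triad of F major = root + major 3rd + perfect 5th = F A C
= F major; triad = F A C


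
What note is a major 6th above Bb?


Reasoning:
A 6th spans 6 letter names, so from B we land on G
A major 6th = 9 semitones above Bb
Spell G at that pitch: G
= G


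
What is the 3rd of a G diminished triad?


Working:
Diminished triad = root + minor 3rd (3 semitones) + diminished 5th (6 semitones)
A triad on G stacks thirds, so the chord tones use letter names G-B-D
Root: G
Minor 3rd above G: Bb
Diminished 5th above G: Db
The 3rd = Bb


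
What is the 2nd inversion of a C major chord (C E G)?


Let's work it out.
Root position: C E G
2nd inversion: move root and 3rd up an octave
Bass note: G
Notes (bottom to top) = G C E


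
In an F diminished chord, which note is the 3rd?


Working:
Diminished triad = root + minor 3rd (3 semitones) + diminished 5th (6 semitones)
A triad on F stacks thirds, so the chord tones use letter names F-A-C
Root: F
Minor 3rd above F: Ab
Diminished 5th above F: Cb
The 3rd = Ab


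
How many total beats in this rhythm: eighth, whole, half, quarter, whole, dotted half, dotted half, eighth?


Solution.
Beat values:
  eighth = 0.5 beats
  whole = 4 beats
  half = 2 beats
  quarter = 1 beat
  whole = 4 beats
  dotted half = 3 beats
  dotted half = 3 beats
  eighth = 0.5 beats
Sum = 0.5 + 4 + 2 + 1 + 4 + 3 + 3 + 0.5
= 18 beats


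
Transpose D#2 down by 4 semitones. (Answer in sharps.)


D#2: chromatic position 3 in octave 2 → absolute = 2×12 + 3 = 27
Transpose down 4: 27 - 4 = 23
23 = 1×12 + 11 → B in octave 1
Result = B1


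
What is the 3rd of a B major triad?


Major triad = root + major 3rd (4 semitones) + perfect 5th (7 semitones)
A triad on B stacks thirds, so the chord tones use letter names B-D-F
Root: B
Major 3rd above B: D#
Perfect 5th above B: F#
The 3rd = D#


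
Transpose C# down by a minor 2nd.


minor 2nd: 2 letter names, 1 semitones
Letter: C - 1 → B
Pitch: C# - 1 semitones, spelled as a B → B#
= B#


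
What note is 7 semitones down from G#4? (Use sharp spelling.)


Let's work it out.
G#4: chromatic position 8 in octave 4 → absolute = 4×12 + 8 = 56
Transpose down 7: 56 - 7 = 49
49 = 4×12 + 1 → C# in octave 4
Result = C#4


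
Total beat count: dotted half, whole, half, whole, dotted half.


Beat values:
  dotted half = 3 beats
  whole = 4 beats
  half = 2 beats
  whole = 4 beats
  dotted half = 3 beats
Sum = 3 + 4 + 2 + 4 + 3
= 16 beats


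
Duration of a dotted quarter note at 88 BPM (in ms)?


Reasoning:
One quarter-note beat = 60000 / BPM = 60000 / 88 ms
Dotted quarter note = 3/2 × quarter note
Duration = 3/2 × 60000 / 88 = 90000 / 88
= 1022.7 ms


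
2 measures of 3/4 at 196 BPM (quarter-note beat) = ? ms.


Reasoning:
Quarter-note beat duration = 60000 / 196 ms
Beats per measure (3/4) = 3
One measure = 3 × 60000 / 196 = 180000 / 196 ms
2 measures = 2 × 180000 / 196 = 360000 / 196
= 1836.7 ms


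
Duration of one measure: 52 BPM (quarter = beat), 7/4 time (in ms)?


Step by step:
Quarter-note beat duration = 60000 / 52 ms
Beats per measure (7/4) = 7
One measure = 7 × 60000 / 52 = 420000 / 52 ms
= 8076.9 ms


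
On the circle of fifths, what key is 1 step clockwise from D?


Each clockwise step on the circle of fifths moves up a perfect 5th
From D: D → A
= A


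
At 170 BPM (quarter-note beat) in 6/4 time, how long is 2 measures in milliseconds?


Working:
Quarter-note beat duration = 60000 / 170 ms
Beats per measure (6/4) = 6
One measure = 6 × 60000 / 170 = 360000 / 170 ms
2 measures = 2 × 360000 / 170 = 720000 / 170
= 4235.3 ms


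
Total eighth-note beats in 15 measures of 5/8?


Step by step:
Time signature 5/8: the bottom number 8 means the eighth note gets one count
The top number 5 means 5 eighth-note beats per measure
Total = 5 × 15 measures
= 75 eighth-note beats


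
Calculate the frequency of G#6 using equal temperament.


Let's work it out.
f = 440 × 2^(n/12) where n = semitones from A4
G#6: 23 semitones from A4
f = 440 × 2^(23/12)
f = 1661.22 Hz


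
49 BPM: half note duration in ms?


Step by step:
One quarter-note beat = 60000 / BPM = 60000 / 49 ms
Half note = 2 × quarter note
Duration = 2 × 60000 / 49 = 120000 / 49
= 2449.0 ms


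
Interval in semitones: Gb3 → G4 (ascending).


Let's work it out.
Absolute semitone position = octave×12 + chromatic position
Gb3: 3×12 + 6 = 42
G4: 4×12 + 7 = 55
Difference = 55 - 42 = 13
= 13 semitones


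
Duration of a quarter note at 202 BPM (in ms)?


One quarter-note beat = 60000 / BPM = 60000 / 202 ms
Duration = 60000 / 202
= 297.0 ms


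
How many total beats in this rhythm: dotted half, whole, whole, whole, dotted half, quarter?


Beat values:
  dotted half = 3 beats
  whole = 4 beats
  whole = 4 beats
  whole = 4 beats
  dotted half = 3 beats
  quarter = 1 beat
Sum = 3 + 4 + 4 + 4 + 3 + 1
= 19 beats


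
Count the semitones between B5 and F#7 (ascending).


Reasoning:
Absolute semitone position = octave×12 + chromatic position
B5: 5×12 + 11 = 71
F#7: 7×12 + 6 = 90
Difference = 90 - 71 = 19
= 19 semitones


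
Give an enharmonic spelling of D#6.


Solution.
Enharmonic notes sound the same pitch but are spelled with different letter names
D# and Eb name the same pitch class
= Eb6


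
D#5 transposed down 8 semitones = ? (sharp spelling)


Step by step:
D#5: chromatic position 3 in octave 5 → absolute = 5×12 + 3 = 63
Transpose down 8: 63 - 8 = 55
55 = 4×12 + 7 → G in octave 4
Result = G4


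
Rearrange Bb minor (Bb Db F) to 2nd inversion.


Reasoning:
Root position: Bb Db F
2nd inversion: move root and 3rd up an octave
Bass note: F
Notes (bottom to top) = F Bb Db


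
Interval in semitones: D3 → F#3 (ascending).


Reasoning:
Absolute semitone position = octave×12 + chromatic position
D3: 3×12 + 2 = 38
F#3: 3×12 + 6 = 42
Difference = 42 - 38 = 4
= 4 semitones


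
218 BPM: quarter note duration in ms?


One quarter-note beat = 60000 / BPM = 60000 / 218 ms
Duration = 60000 / 218
= 275.2 ms


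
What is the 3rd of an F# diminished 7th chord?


Diminished 7th chord = root + minor 3rd + diminished 5th + diminished 7th
Seventh chords stack in thirds, so the letter names are F-A-C-E
Root: F#
Minor 3rd above F#: A
Diminished 5th above F#: C
Diminished 7th above F#: Eb
The 3rd = A


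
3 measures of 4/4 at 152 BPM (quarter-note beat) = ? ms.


Reasoning:
Quarter-note beat duration = 60000 / 152 ms
Beats per measure (4/4) = 4
One measure = 4 × 60000 / 152 = 240000 / 152 ms
3 measures = 3 × 240000 / 152 = 720000 / 152
= 4736.8 ms


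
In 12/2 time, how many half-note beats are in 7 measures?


Let's work it out.
Time signature 12/2: the bottom number 2 means the half note gets one count
The top number 12 means 12 half-note beats per measure
Total = 12 × 7 measures
= 84 half-note beats


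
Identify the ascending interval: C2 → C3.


Step by step:
Letter names: C → C spans 8 letter names → an octave
Semitones: C2 → C3 = 12 half-steps
An octave of 12 semitones is a perfect octave
= perfect octave


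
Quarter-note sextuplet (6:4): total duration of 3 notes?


Working:
Sextuplet: 6 notes occupy the space of 4 quarter notes
Space = 4 × 1 = 4 beats
Each sextuplet note = 4 / 6 = 2/3 beats
3 notes = 3 × 2/3 = 2
= 2 beats


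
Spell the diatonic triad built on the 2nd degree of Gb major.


Working:
Gb major scale: Gb Ab Bb Cb Db Eb F
Diatonic triad on degree 2 stacks scale notes 2, 4, 6: Ab Cb Eb
Ab→Cb = 3 semitones; Ab→Eb = 7 semitones → minor triad
= Ab Cb Eb (minor)


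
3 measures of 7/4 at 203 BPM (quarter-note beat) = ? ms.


Solution.
Quarter-note beat duration = 60000 / 203 ms
Beats per measure (7/4) = 7
One measure = 7 × 60000 / 203 = 420000 / 203 ms
3 measures = 3 × 420000 / 203 = 1260000 / 203
= 6206.9 ms


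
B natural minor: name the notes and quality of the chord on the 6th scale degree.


B natural minor scale: B C# D E F# G A
Diatonic triad on degree 6 stacks scale notes 6, 1, 3: G B D
G→B = 4 semitones; G→D = 7 semitones → major triad
= G B D (major)


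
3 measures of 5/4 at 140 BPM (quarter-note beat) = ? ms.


Working:
Quarter-note beat duration = 60000 / 140 ms
Beats per measure (5/4) = 5
One measure = 5 × 60000 / 140 = 300000 / 140 ms
3 measures = 3 × 300000 / 140 = 900000 / 140
= 6428.6 ms


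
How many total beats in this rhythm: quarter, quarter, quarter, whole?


Beat values:
  quarter = 1 beat
  quarter = 1 beat
  quarter = 1 beat
  whole = 4 beats
Sum = 1 + 1 + 1 + 4
= 7 beats


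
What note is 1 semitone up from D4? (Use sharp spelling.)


D4: chromatic position 2 in octave 4 → absolute = 4×12 + 2 = 50
Transpose up 1: 50 + 1 = 51
51 = 4×12 + 3 → D# in octave 4
Result = D#4


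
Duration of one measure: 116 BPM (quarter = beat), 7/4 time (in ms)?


Solution.
Quarter-note beat duration = 60000 / 116 ms
Beats per measure (7/4) = 7
One measure = 7 × 60000 / 116 = 420000 / 116 ms
= 3620.7 ms


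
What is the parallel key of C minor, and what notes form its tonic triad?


Let's work it out.
Parallel keys share the same tonic but differ in mode
C minor → parallel is C major
Tonic triad of C major = C E G
= C major; triad = C E G


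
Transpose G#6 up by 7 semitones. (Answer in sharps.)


Let's work it out.
G#6: chromatic position 8 in octave 6 → absolute = 6×12 + 8 = 80
Transpose up 7: 80 + 7 = 87
87 = 7×12 + 3 → D# in octave 7
Result = D#7


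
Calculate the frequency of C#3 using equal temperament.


Working:
f = 440 × 2^(n/12) where n = semitones from A4
C#3: -20 semitones from A4
f = 440 × 2^(-20/12)
f = 138.59 Hz


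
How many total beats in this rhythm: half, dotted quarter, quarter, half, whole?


Beat values:
  half = 2 beats
  dotted quarter = 1.5 beats
  quarter = 1 beat
  half = 2 beats
  whole = 4 beats
Sum = 2 + 1.5 + 1 + 2 + 4
= 10.5 beats


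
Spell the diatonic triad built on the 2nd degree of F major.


F major scale: F G A Bb C D E
Diatonic triad on degree 2 stacks scale notes 2, 4, 6: G Bb D
G→Bb = 3 semitones; G→D = 7 semitones → minor triad
= G Bb D (minor)


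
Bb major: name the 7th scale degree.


Major scale pattern: W-W-H-W-W-W-H (2-2-1-2-2-2-1 semitones)
Starting from Bb:
  Bb + 2 semitones → C
  C + 2 semitones → D
  D + 1 semitone → Eb
  Eb + 2 semitones → F
  F + 2 semitones → G
  G + 2 semitones → A
  A + 1 semitone → Bb
Scale: Bb C D Eb F G A
Degree 7 = A


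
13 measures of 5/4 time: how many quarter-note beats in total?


Solution.
Time signature 5/4: the bottom number 4 means the quarter note gets one count
The top number 5 means 5 quarter-note beats per measure
Total = 5 × 13 measures
= 65 quarter-note beats


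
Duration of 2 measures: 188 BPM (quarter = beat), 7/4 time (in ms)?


Reasoning:
Quarter-note beat duration = 60000 / 188 ms
Beats per measure (7/4) = 7
One measure = 7 × 60000 / 188 = 420000 / 188 ms
2 measures = 2 × 420000 / 188 = 840000 / 188
= 4468.1 ms


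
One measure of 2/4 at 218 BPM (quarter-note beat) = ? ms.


Let's work it out.
Quarter-note beat duration = 60000 / 218 ms
Beats per measure (2/4) = 2
One measure = 2 × 60000 / 218 = 120000 / 218 ms
= 550.5 ms


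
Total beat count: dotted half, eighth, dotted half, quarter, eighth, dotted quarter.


Beat values:
  dotted half = 3 beats
  eighth = 0.5 beats
  dotted half = 3 beats
  quarter = 1 beat
  eighth = 0.5 beats
  dotted quarter = 1.5 beats
Sum = 3 + 0.5 + 3 + 1 + 0.5 + 1.5
= 9.5 beats


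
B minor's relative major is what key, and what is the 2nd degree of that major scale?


Reasoning:
The relative major shares the key signature and is a minor 3rd above the minor tonic
A minor 3rd above B is D
→ relative major of B minor is D major
D major scale: D E F# G A B C#
= D major; 2nd degree = E


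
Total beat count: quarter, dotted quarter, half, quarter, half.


Step by step:
Beat values:
  quarter = 1 beat
  dotted quarter = 1.5 beats
  half = 2 beats
  quarter = 1 beat
  half = 2 beats
Sum = 1 + 1.5 + 2 + 1 + 2
= 7.5 beats


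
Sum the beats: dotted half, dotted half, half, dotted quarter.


Step by step:
Beat values:
  dotted half = 3 beats
  dotted half = 3 beats
  half = 2 beats
  dotted quarter = 1.5 beats
Sum = 3 + 3 + 2 + 1.5
= 9.5 beats


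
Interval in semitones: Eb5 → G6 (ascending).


Working:
Absolute semitone position = octave×12 + chromatic position
Eb5: 5×12 + 3 = 63
G6: 6×12 + 7 = 79
Difference = 79 - 63 = 16
= 16 semitones
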